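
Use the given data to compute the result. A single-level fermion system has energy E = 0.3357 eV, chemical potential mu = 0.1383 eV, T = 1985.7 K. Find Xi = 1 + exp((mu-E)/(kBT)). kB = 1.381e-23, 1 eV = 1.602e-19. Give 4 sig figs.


Step 1: (mu - E) = 0.1383 - 0.3357 = -0.1974 eV
Step 2: x = (mu-E)*eV/(kB*T) = -0.1974*1.602e-19/(1.381e-23*1985.7) = -1.153
Step 3: exp(x) = 0.3156
Step 4: Xi = 1 + 0.3156 = 1.316

1.316


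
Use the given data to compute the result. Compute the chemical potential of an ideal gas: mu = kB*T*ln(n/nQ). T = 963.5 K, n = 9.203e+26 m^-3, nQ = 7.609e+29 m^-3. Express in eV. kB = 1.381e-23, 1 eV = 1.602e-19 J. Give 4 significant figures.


Step 1: n/nQ = 9.203e+26/7.609e+29 = 0.001209
Step 2: ln(n/nQ) = -6.718
Step 3: mu = kB*T*ln(n/nQ) = 1.331e-20*-6.718 = -8.938e-20 J
Step 4: Convert to eV: -8.938e-20/1.602e-19 = -0.5579 eV

-0.5579


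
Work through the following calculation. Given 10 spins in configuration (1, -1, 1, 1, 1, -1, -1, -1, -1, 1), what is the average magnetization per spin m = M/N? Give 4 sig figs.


Step 1: Count up spins (+1): 5, down spins (-1): 5
Step 2: Total magnetization M = 5 - 5 = 0
Step 3: m = M/N = 0/10 = 0

0


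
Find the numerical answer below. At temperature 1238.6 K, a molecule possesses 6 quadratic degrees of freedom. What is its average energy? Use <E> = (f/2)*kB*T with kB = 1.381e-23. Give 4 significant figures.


Step 1: f/2 = 6/2 = 3
Step 2: kB*T = 1.381e-23 * 1238.6 = 1.711e-20
Step 3: <E> = 3 * 1.711e-20 = 5.132e-20 J

5.132e-20


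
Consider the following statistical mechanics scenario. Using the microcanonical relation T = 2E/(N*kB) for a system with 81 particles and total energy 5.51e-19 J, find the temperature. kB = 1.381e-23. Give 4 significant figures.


Step 1: Numerator = 2*E = 2*5.51e-19 = 1.102e-18 J
Step 2: Denominator = N*kB = 81*1.381e-23 = 1.119e-21
Step 3: T = 1.102e-18 / 1.119e-21 = 985.2 K

985.2


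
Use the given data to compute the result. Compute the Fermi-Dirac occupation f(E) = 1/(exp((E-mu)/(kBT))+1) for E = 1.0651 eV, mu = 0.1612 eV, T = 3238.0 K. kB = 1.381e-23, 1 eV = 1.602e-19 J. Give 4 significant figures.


Step 1: (E - mu) = 1.0651 - 0.1612 = 0.9039 eV
Step 2: Convert: (E-mu)*eV = 1.448e-19 J
Step 3: x = (E-mu)*eV/(kB*T) = 3.238
Step 4: f = 1/(exp(3.238)+1) = 0.03775

0.03775


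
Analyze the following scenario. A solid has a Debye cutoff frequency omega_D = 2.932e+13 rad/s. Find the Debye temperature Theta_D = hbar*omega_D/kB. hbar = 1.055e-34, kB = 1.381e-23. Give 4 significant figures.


Step 1: hbar*omega_D = 1.055e-34 * 2.932e+13 = 3.093e-21 J
Step 2: Theta_D = 3.093e-21 / 1.381e-23
Step 3: Theta_D = 224 K

224


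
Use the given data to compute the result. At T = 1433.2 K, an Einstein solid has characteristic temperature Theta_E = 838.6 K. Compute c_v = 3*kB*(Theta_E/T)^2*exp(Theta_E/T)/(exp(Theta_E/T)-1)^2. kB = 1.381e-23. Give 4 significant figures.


Step 1: x = Theta_E/T = 838.6/1433.2 = 0.5851
Step 2: x^2 = 0.3424
Step 3: exp(x) = 1.795
Step 4: c_v = 3*1.381e-23*0.3424*1.795/(1.795-1)^2 = 4.027e-23

4.027e-23


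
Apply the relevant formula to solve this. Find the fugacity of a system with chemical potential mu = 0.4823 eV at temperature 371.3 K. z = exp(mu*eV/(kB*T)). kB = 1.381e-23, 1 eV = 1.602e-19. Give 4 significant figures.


Step 1: Convert mu to Joules: 0.4823*1.602e-19 = 7.726e-20 J
Step 2: kB*T = 1.381e-23*371.3 = 5.128e-21 J
Step 3: mu/(kB*T) = 15.07
Step 4: z = exp(15.07) = 3.5e+06

3.5e+06


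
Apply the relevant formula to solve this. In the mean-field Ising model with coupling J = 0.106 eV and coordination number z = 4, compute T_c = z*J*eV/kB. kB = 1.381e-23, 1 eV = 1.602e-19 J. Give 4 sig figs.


Step 1: z*J = 4*0.106 = 0.424 eV
Step 2: Convert to Joules: 0.424*1.602e-19 = 6.792e-20 J
Step 3: T_c = 6.792e-20 / 1.381e-23 = 4919 K

4919


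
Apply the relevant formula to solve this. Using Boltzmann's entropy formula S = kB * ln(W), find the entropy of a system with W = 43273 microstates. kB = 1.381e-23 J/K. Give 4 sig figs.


Step 1: ln(W) = ln(43273) = 10.68
Step 2: S = kB * ln(W) = 1.381e-23 * 10.68
Step 3: S = 1.474e-22 J/K

1.474e-22


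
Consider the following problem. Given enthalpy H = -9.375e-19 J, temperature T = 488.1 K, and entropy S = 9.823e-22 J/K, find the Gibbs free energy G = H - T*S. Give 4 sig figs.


Step 1: T*S = 488.1 * 9.823e-22 = 4.795e-19 J
Step 2: G = H - T*S = -9.375e-19 - 4.795e-19
Step 3: G = -1.417e-18 J

-1.417e-18


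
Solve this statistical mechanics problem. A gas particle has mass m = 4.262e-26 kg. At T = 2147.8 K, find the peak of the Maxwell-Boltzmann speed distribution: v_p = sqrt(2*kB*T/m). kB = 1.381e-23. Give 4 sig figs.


Step 1: Numerator = 2*kB*T = 2*1.381e-23*2147.8 = 5.932e-20
Step 2: Ratio = 5.932e-20 / 4.262e-26 = 1.392e+06
Step 3: v_p = sqrt(1.392e+06) = 1180 m/s

1180


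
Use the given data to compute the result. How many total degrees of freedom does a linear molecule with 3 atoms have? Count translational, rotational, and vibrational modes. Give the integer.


Step 1: Translational DOF = 3
Step 2: Rotational DOF (linear) = 2
Step 3: Vibrational DOF = 3*3 - 5 = 4
Step 4: Total = 3 + 2 + 4 = 9

9


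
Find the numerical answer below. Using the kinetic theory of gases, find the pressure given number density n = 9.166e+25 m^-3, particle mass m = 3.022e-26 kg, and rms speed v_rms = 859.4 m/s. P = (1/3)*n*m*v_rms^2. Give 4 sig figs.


Step 1: v_rms^2 = 859.4^2 = 7.386e+05
Step 2: n*m = 9.166e+25*3.022e-26 = 2.77
Step 3: P = (1/3)*2.77*7.386e+05 = 6.819e+05 Pa

6.819e+05


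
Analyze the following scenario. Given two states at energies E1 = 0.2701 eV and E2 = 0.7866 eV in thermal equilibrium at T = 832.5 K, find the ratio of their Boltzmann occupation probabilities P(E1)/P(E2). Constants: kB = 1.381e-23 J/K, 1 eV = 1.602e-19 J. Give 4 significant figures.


Step 1: Compute energy difference dE = E1 - E2 = 0.2701 - 0.7866 = -0.5165 eV
Step 2: Convert to Joules: dE_J = -0.5165 * 1.602e-19 = -8.274e-20 J
Step 3: Compute exponent = -dE_J / (kB * T) = -(-8.274e-20) / (1.381e-23 * 832.5) = 7.197
Step 4: P(E1)/P(E2) = exp(7.197) = 1335

1335


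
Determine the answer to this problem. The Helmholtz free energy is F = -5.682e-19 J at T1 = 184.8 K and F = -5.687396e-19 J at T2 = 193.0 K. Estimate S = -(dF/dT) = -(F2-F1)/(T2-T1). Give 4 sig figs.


Step 1: dF = F2 - F1 = -5.687396e-19 - (-5.682e-19) = -5.396e-22 J
Step 2: dT = T2 - T1 = 193.0 - 184.8 = 8.2 K
Step 3: S = -dF/dT = -(-5.396e-22)/8.2 = 6.58e-23 J/K

6.58e-23


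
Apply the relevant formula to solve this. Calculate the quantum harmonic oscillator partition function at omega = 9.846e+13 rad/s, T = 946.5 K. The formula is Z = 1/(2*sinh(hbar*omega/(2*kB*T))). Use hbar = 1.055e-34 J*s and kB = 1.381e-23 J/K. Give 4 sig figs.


Step 1: Compute x = hbar*omega/(kB*T) = 1.055e-34*9.846e+13/(1.381e-23*946.5) = 0.7947
Step 2: x/2 = 0.3973
Step 3: sinh(x/2) = 0.4079
Step 4: Z = 1/(2*0.4079) = 1.226

1.226


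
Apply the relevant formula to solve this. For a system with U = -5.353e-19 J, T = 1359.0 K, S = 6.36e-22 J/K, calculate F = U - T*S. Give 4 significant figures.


Step 1: T*S = 1359.0 * 6.36e-22 = 8.643e-19 J
Step 2: F = U - T*S = -5.353e-19 - 8.643e-19
Step 3: F = -1.4e-18 J

-1.4e-18


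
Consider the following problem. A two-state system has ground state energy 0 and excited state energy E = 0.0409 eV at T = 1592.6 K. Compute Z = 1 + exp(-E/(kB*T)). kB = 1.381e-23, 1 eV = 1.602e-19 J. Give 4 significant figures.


Step 1: Compute beta*E = E*eV/(kB*T) = 0.0409*1.602e-19/(1.381e-23*1592.6) = 0.2979
Step 2: exp(-beta*E) = exp(-0.2979) = 0.7424
Step 3: Z = 1 + 0.7424 = 1.742

1.742


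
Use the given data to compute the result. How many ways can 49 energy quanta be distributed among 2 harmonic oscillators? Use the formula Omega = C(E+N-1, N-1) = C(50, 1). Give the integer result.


Step 1: Use binomial coefficient C(50, 1)
Step 2: Numerator = 50! / 49!
Step 3: Denominator = 1!
Step 4: Omega = 50

50


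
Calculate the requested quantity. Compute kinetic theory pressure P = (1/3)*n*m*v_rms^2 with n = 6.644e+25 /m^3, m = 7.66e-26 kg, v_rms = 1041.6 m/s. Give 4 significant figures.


Step 1: v_rms^2 = 1041.6^2 = 1.085e+06
Step 2: n*m = 6.644e+25*7.66e-26 = 5.089
Step 3: P = (1/3)*5.089*1.085e+06 = 1.841e+06 Pa

1.841e+06


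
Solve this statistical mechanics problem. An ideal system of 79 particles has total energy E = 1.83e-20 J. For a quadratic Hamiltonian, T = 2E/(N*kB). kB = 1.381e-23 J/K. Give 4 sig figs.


Step 1: Numerator = 2*E = 2*1.83e-20 = 3.66e-20 J
Step 2: Denominator = N*kB = 79*1.381e-23 = 1.091e-21
Step 3: T = 3.66e-20 / 1.091e-21 = 33.55 K

33.55


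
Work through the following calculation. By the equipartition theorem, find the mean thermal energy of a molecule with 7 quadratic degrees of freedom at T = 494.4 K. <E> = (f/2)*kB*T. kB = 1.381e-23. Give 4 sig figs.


Step 1: f/2 = 7/2 = 3.5
Step 2: kB*T = 1.381e-23 * 494.4 = 6.828e-21
Step 3: <E> = 3.5 * 6.828e-21 = 2.39e-20 J

2.39e-20


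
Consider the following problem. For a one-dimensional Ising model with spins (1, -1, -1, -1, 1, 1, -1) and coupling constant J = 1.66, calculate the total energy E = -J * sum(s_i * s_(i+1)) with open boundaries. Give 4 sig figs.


Step 1: Nearest-neighbor products: -1, 1, 1, -1, 1, -1
Step 2: Sum of products = 0
Step 3: E = -1.66 * 0 = 0

0


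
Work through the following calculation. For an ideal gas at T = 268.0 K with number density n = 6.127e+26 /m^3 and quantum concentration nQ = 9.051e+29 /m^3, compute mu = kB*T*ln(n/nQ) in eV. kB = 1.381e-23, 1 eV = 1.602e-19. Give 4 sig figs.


Step 1: n/nQ = 6.127e+26/9.051e+29 = 0.0006769
Step 2: ln(n/nQ) = -7.298
Step 3: mu = kB*T*ln(n/nQ) = 3.701e-21*-7.298 = -2.701e-20 J
Step 4: Convert to eV: -2.701e-20/1.602e-19 = -0.1686 eV

-0.1686


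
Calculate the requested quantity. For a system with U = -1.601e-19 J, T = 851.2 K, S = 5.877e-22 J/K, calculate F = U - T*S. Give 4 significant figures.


Step 1: T*S = 851.2 * 5.877e-22 = 5.003e-19 J
Step 2: F = U - T*S = -1.601e-19 - 5.003e-19
Step 3: F = -6.604e-19 J

-6.604e-19


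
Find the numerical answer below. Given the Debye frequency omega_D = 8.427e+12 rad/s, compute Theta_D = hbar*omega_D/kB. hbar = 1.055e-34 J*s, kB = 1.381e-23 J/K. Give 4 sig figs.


Step 1: hbar*omega_D = 1.055e-34 * 8.427e+12 = 8.89e-22 J
Step 2: Theta_D = 8.89e-22 / 1.381e-23
Step 3: Theta_D = 64.38 K

64.38


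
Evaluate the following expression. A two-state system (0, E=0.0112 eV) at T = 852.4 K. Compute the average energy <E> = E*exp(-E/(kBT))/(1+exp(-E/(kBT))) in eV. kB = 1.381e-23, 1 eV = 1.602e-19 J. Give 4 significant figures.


Step 1: beta*E = 0.0112*1.602e-19/(1.381e-23*852.4) = 0.1524
Step 2: exp(-beta*E) = 0.8586
Step 3: <E> = 0.0112*0.8586/(1+0.8586) = 0.005174 eV

0.005174


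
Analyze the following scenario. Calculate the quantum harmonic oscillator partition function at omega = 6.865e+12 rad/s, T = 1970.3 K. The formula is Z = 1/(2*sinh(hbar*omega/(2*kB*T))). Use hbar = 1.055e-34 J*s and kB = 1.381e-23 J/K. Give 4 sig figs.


Step 1: Compute x = hbar*omega/(kB*T) = 1.055e-34*6.865e+12/(1.381e-23*1970.3) = 0.02662
Step 2: x/2 = 0.01331
Step 3: sinh(x/2) = 0.01331
Step 4: Z = 1/(2*0.01331) = 37.57

37.57


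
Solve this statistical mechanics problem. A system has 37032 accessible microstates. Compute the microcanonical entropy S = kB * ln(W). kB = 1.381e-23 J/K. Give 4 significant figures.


Step 1: ln(W) = ln(37032) = 10.52
Step 2: S = kB * ln(W) = 1.381e-23 * 10.52
Step 3: S = 1.453e-22 J/K

1.453e-22


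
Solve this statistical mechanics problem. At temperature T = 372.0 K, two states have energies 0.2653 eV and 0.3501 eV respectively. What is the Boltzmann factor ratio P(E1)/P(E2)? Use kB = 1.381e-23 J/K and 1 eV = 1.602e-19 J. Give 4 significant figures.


Step 1: Compute energy difference dE = E1 - E2 = 0.2653 - 0.3501 = -0.0848 eV
Step 2: Convert to Joules: dE_J = -0.0848 * 1.602e-19 = -1.358e-20 J
Step 3: Compute exponent = -dE_J / (kB * T) = -(-1.358e-20) / (1.381e-23 * 372.0) = 2.644
Step 4: P(E1)/P(E2) = exp(2.644) = 14.07

14.07


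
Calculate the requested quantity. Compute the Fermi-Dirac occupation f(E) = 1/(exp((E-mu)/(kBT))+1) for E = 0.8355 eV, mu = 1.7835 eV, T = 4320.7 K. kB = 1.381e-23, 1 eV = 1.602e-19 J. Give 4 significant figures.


Step 1: (E - mu) = 0.8355 - 1.7835 = -0.948 eV
Step 2: Convert: (E-mu)*eV = -1.519e-19 J
Step 3: x = (E-mu)*eV/(kB*T) = -2.545
Step 4: f = 1/(exp(-2.545)+1) = 0.9273

0.9273


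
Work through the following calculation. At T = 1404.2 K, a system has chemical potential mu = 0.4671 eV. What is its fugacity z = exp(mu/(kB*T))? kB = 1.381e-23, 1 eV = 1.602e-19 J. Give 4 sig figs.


Step 1: Convert mu to Joules: 0.4671*1.602e-19 = 7.483e-20 J
Step 2: kB*T = 1.381e-23*1404.2 = 1.939e-20 J
Step 3: mu/(kB*T) = 3.859
Step 4: z = exp(3.859) = 47.41

47.41


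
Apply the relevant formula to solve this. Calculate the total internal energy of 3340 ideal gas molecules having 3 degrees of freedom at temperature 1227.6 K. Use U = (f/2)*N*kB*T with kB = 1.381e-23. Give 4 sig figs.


Step 1: f/2 = 3/2 = 1.5
Step 2: N*kB*T = 3340*1.381e-23*1227.6 = 5.662e-17
Step 3: U = 1.5 * 5.662e-17 = 8.494e-17 J

8.494e-17


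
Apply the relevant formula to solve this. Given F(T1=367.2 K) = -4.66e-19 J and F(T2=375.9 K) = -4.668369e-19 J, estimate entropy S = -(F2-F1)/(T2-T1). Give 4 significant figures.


Step 1: dF = F2 - F1 = -4.668369e-19 - (-4.66e-19) = -8.369e-22 J
Step 2: dT = T2 - T1 = 375.9 - 367.2 = 8.7 K
Step 3: S = -dF/dT = -(-8.369e-22)/8.7 = 9.62e-23 J/K

9.62e-23


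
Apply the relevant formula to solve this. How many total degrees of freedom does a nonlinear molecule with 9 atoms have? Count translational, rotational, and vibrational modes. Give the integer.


Step 1: Translational DOF = 3
Step 2: Rotational DOF (nonlinear) = 3
Step 3: Vibrational DOF = 3*9 - 6 = 21
Step 4: Total = 3 + 3 + 21 = 27

27


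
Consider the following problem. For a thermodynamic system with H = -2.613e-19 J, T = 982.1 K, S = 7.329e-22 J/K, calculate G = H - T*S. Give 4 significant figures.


Step 1: T*S = 982.1 * 7.329e-22 = 7.198e-19 J
Step 2: G = H - T*S = -2.613e-19 - 7.198e-19
Step 3: G = -9.811e-19 J

-9.811e-19


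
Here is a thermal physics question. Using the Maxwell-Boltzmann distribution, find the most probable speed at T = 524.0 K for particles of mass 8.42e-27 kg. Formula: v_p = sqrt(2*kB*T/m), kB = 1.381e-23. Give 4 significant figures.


Step 1: Numerator = 2*kB*T = 2*1.381e-23*524.0 = 1.447e-20
Step 2: Ratio = 1.447e-20 / 8.42e-27 = 1.719e+06
Step 3: v_p = sqrt(1.719e+06) = 1311 m/s

1311


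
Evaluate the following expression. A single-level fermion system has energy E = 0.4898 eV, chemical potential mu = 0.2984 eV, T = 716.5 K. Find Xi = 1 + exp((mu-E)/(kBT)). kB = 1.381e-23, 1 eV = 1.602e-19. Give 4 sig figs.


Step 1: (mu - E) = 0.2984 - 0.4898 = -0.1914 eV
Step 2: x = (mu-E)*eV/(kB*T) = -0.1914*1.602e-19/(1.381e-23*716.5) = -3.099
Step 3: exp(x) = 0.0451
Step 4: Xi = 1 + 0.0451 = 1.045

1.045


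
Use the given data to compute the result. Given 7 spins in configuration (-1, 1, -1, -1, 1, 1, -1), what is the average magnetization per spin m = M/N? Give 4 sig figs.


Step 1: Count up spins (+1): 3, down spins (-1): 4
Step 2: Total magnetization M = 3 - 4 = -1
Step 3: m = M/N = -1/7 = -0.1429

-0.1429


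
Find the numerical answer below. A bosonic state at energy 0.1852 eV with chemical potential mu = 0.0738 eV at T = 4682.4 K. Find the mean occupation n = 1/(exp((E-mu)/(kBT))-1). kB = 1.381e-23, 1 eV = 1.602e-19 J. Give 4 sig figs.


Step 1: (E - mu) = 0.1114 eV
Step 2: x = (E-mu)*eV/(kB*T) = 0.1114*1.602e-19/(1.381e-23*4682.4) = 0.276
Step 3: exp(x) = 1.318
Step 4: n = 1/(exp(x)-1) = 3.146

3.146


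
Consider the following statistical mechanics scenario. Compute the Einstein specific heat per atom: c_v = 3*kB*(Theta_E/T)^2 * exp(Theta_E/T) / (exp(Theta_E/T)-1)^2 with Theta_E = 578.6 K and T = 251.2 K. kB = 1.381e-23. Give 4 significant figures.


Step 1: x = Theta_E/T = 578.6/251.2 = 2.303
Step 2: x^2 = 5.305
Step 3: exp(x) = 10.01
Step 4: c_v = 3*1.381e-23*5.305*10.01/(10.01-1)^2 = 2.711e-23

2.711e-23


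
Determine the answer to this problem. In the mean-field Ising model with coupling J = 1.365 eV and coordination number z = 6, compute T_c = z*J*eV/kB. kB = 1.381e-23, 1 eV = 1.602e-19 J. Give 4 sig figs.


Step 1: z*J = 6*1.365 = 8.19 eV
Step 2: Convert to Joules: 8.19*1.602e-19 = 1.312e-18 J
Step 3: T_c = 1.312e-18 / 1.381e-23 = 9.501e+04 K

9.501e+04


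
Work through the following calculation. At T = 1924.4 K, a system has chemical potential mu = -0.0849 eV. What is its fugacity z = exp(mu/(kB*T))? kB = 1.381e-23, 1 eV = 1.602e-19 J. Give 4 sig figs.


Step 1: Convert mu to Joules: -0.0849*1.602e-19 = -1.36e-20 J
Step 2: kB*T = 1.381e-23*1924.4 = 2.658e-20 J
Step 3: mu/(kB*T) = -0.5118
Step 4: z = exp(-0.5118) = 0.5994

0.5994


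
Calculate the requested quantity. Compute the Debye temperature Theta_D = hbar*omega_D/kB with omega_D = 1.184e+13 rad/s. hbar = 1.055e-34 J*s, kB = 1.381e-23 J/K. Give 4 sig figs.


Step 1: hbar*omega_D = 1.055e-34 * 1.184e+13 = 1.249e-21 J
Step 2: Theta_D = 1.249e-21 / 1.381e-23
Step 3: Theta_D = 90.45 K

90.45


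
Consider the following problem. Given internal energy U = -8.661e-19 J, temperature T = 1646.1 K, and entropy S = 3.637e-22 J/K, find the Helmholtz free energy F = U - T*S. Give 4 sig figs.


Step 1: T*S = 1646.1 * 3.637e-22 = 5.987e-19 J
Step 2: F = U - T*S = -8.661e-19 - 5.987e-19
Step 3: F = -1.465e-18 J

-1.465e-18


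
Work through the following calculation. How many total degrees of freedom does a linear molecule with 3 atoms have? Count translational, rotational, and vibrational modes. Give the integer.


Step 1: Translational DOF = 3
Step 2: Rotational DOF (linear) = 2
Step 3: Vibrational DOF = 3*3 - 5 = 4
Step 4: Total = 3 + 2 + 4 = 9

9


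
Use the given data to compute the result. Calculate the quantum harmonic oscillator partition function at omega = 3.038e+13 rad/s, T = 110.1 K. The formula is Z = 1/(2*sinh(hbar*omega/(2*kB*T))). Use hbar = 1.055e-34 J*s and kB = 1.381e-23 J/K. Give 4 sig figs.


Step 1: Compute x = hbar*omega/(kB*T) = 1.055e-34*3.038e+13/(1.381e-23*110.1) = 2.108
Step 2: x/2 = 1.054
Step 3: sinh(x/2) = 1.26
Step 4: Z = 1/(2*1.26) = 0.3968

0.3968


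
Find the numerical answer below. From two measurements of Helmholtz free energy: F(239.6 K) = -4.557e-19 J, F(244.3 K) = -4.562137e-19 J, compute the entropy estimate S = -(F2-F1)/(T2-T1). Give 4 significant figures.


Step 1: dF = F2 - F1 = -4.562137e-19 - (-4.557e-19) = -5.137e-22 J
Step 2: dT = T2 - T1 = 244.3 - 239.6 = 4.7 K
Step 3: S = -dF/dT = -(-5.137e-22)/4.7 = 1.093e-22 J/K

1.093e-22


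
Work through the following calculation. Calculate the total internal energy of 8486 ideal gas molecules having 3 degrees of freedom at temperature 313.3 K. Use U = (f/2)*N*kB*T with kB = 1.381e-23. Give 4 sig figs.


Step 1: f/2 = 3/2 = 1.5
Step 2: N*kB*T = 8486*1.381e-23*313.3 = 3.672e-17
Step 3: U = 1.5 * 3.672e-17 = 5.507e-17 J

5.507e-17


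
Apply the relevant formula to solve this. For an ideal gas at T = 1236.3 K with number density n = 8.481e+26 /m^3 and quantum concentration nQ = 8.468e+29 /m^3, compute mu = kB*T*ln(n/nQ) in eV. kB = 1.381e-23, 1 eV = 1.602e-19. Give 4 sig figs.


Step 1: n/nQ = 8.481e+26/8.468e+29 = 0.001002
Step 2: ln(n/nQ) = -6.906
Step 3: mu = kB*T*ln(n/nQ) = 1.707e-20*-6.906 = -1.179e-19 J
Step 4: Convert to eV: -1.179e-19/1.602e-19 = -0.736 eV

-0.736


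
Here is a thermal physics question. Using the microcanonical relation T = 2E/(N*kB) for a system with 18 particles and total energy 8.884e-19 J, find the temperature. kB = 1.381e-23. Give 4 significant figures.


Step 1: Numerator = 2*E = 2*8.884e-19 = 1.777e-18 J
Step 2: Denominator = N*kB = 18*1.381e-23 = 2.486e-22
Step 3: T = 1.777e-18 / 2.486e-22 = 7148 K

7148


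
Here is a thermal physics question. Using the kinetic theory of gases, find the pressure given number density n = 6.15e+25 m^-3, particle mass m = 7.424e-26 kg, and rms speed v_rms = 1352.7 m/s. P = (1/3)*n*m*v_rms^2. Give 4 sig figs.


Step 1: v_rms^2 = 1352.7^2 = 1.83e+06
Step 2: n*m = 6.15e+25*7.424e-26 = 4.566
Step 3: P = (1/3)*4.566*1.83e+06 = 2.785e+06 Pa

2.785e+06


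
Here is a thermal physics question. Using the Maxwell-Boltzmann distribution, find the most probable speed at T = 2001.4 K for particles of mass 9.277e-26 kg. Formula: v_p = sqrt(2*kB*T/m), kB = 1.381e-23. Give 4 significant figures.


Step 1: Numerator = 2*kB*T = 2*1.381e-23*2001.4 = 5.528e-20
Step 2: Ratio = 5.528e-20 / 9.277e-26 = 5.959e+05
Step 3: v_p = sqrt(5.959e+05) = 771.9 m/s

771.9


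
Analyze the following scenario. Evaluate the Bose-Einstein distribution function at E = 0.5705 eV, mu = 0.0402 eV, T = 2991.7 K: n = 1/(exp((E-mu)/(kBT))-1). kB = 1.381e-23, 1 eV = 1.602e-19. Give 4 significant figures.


Step 1: (E - mu) = 0.5303 eV
Step 2: x = (E-mu)*eV/(kB*T) = 0.5303*1.602e-19/(1.381e-23*2991.7) = 2.056
Step 3: exp(x) = 7.816
Step 4: n = 1/(exp(x)-1) = 0.1467

0.1467


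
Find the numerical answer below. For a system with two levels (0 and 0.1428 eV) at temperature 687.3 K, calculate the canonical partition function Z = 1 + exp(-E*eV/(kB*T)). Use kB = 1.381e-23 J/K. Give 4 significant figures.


Step 1: Compute beta*E = E*eV/(kB*T) = 0.1428*1.602e-19/(1.381e-23*687.3) = 2.41
Step 2: exp(-beta*E) = exp(-2.41) = 0.0898
Step 3: Z = 1 + 0.0898 = 1.09

1.09


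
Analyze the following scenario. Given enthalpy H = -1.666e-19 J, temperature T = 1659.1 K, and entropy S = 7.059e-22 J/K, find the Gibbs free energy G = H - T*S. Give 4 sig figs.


Step 1: T*S = 1659.1 * 7.059e-22 = 1.171e-18 J
Step 2: G = H - T*S = -1.666e-19 - 1.171e-18
Step 3: G = -1.338e-18 J

-1.338e-18


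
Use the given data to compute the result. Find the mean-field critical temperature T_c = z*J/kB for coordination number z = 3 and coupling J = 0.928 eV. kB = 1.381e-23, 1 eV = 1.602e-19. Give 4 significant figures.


Step 1: z*J = 3*0.928 = 2.784 eV
Step 2: Convert to Joules: 2.784*1.602e-19 = 4.46e-19 J
Step 3: T_c = 4.46e-19 / 1.381e-23 = 3.23e+04 K

3.23e+04


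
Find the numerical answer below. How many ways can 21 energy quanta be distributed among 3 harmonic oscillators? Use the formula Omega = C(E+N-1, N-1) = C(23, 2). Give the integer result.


Step 1: Use binomial coefficient C(23, 2)
Step 2: Numerator = 23! / 21!
Step 3: Denominator = 2!
Step 4: Omega = 253

253


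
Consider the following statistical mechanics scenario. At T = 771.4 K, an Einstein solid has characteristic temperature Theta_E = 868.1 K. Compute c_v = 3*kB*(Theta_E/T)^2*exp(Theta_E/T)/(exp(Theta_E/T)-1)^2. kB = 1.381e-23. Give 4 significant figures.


Step 1: x = Theta_E/T = 868.1/771.4 = 1.125
Step 2: x^2 = 1.266
Step 3: exp(x) = 3.081
Step 4: c_v = 3*1.381e-23*1.266*3.081/(3.081-1)^2 = 3.732e-23

3.732e-23


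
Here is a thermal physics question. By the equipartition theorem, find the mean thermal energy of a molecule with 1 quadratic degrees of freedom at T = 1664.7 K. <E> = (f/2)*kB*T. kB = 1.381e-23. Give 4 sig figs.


Step 1: f/2 = 1/2 = 0.5
Step 2: kB*T = 1.381e-23 * 1664.7 = 2.299e-20
Step 3: <E> = 0.5 * 2.299e-20 = 1.149e-20 J

1.149e-20


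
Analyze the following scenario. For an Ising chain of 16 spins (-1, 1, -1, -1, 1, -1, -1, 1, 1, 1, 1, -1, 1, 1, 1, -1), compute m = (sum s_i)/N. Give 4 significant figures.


Step 1: Count up spins (+1): 9, down spins (-1): 7
Step 2: Total magnetization M = 9 - 7 = 2
Step 3: m = M/N = 2/16 = 0.125

0.125


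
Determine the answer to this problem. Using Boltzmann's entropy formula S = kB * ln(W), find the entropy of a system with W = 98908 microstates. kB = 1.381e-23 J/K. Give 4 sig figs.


Step 1: ln(W) = ln(98908) = 11.5
Step 2: S = kB * ln(W) = 1.381e-23 * 11.5
Step 3: S = 1.588e-22 J/K

1.588e-22


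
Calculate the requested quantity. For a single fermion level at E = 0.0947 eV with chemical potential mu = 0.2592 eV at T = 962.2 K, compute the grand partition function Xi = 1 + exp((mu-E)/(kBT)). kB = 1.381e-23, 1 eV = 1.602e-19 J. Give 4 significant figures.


Step 1: (mu - E) = 0.2592 - 0.0947 = 0.1645 eV
Step 2: x = (mu-E)*eV/(kB*T) = 0.1645*1.602e-19/(1.381e-23*962.2) = 1.983
Step 3: exp(x) = 7.266
Step 4: Xi = 1 + 7.266 = 8.266

8.266


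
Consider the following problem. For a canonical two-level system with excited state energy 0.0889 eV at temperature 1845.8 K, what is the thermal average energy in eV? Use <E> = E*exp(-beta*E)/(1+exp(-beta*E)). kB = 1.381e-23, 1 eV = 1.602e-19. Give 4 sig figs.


Step 1: beta*E = 0.0889*1.602e-19/(1.381e-23*1845.8) = 0.5587
Step 2: exp(-beta*E) = 0.5719
Step 3: <E> = 0.0889*0.5719/(1+0.5719) = 0.03235 eV

0.03235


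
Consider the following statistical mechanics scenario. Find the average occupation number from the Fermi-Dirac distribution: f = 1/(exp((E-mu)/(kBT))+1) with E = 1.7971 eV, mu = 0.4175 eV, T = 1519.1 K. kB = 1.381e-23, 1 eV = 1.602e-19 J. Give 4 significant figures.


Step 1: (E - mu) = 1.7971 - 0.4175 = 1.38 eV
Step 2: Convert: (E-mu)*eV = 2.21e-19 J
Step 3: x = (E-mu)*eV/(kB*T) = 10.54
Step 4: f = 1/(exp(10.54)+1) = 2.659e-05

2.659e-05


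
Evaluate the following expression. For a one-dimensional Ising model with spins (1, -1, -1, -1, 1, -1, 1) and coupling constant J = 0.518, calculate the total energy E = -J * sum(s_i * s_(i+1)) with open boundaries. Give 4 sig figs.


Step 1: Nearest-neighbor products: -1, 1, 1, -1, -1, -1
Step 2: Sum of products = -2
Step 3: E = -0.518 * -2 = 1.036

1.036


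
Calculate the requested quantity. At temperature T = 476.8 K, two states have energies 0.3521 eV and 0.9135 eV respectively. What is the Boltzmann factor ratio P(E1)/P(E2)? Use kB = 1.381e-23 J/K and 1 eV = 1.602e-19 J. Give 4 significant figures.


Step 1: Compute energy difference dE = E1 - E2 = 0.3521 - 0.9135 = -0.5614 eV
Step 2: Convert to Joules: dE_J = -0.5614 * 1.602e-19 = -8.994e-20 J
Step 3: Compute exponent = -dE_J / (kB * T) = -(-8.994e-20) / (1.381e-23 * 476.8) = 13.66
Step 4: P(E1)/P(E2) = exp(13.66) = 8.547e+05

8.547e+05


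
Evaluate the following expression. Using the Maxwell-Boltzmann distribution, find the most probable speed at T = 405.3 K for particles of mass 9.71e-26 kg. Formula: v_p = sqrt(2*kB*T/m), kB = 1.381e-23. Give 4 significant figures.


Step 1: Numerator = 2*kB*T = 2*1.381e-23*405.3 = 1.119e-20
Step 2: Ratio = 1.119e-20 / 9.71e-26 = 1.153e+05
Step 3: v_p = sqrt(1.153e+05) = 339.5 m/s

339.5


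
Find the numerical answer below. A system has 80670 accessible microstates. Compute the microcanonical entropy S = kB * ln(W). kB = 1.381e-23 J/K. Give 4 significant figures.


Step 1: ln(W) = ln(80670) = 11.3
Step 2: S = kB * ln(W) = 1.381e-23 * 11.3
Step 3: S = 1.56e-22 J/K

1.56e-22


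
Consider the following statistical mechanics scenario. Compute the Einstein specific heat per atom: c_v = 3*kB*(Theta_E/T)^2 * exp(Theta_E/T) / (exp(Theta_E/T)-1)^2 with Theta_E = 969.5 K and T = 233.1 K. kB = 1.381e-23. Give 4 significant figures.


Step 1: x = Theta_E/T = 969.5/233.1 = 4.159
Step 2: x^2 = 17.3
Step 3: exp(x) = 64.02
Step 4: c_v = 3*1.381e-23*17.3*64.02/(64.02-1)^2 = 1.155e-23

1.155e-23


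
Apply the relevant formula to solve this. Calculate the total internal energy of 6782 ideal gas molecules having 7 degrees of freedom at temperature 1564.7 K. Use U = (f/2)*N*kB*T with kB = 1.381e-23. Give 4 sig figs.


Step 1: f/2 = 7/2 = 3.5
Step 2: N*kB*T = 6782*1.381e-23*1564.7 = 1.465e-16
Step 3: U = 3.5 * 1.465e-16 = 5.129e-16 J

5.129e-16


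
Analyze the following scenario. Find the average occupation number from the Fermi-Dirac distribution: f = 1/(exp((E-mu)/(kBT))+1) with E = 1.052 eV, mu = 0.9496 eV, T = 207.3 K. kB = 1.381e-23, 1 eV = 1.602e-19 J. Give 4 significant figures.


Step 1: (E - mu) = 1.052 - 0.9496 = 0.1024 eV
Step 2: Convert: (E-mu)*eV = 1.64e-20 J
Step 3: x = (E-mu)*eV/(kB*T) = 5.73
Step 4: f = 1/(exp(5.73)+1) = 0.003236

0.003236


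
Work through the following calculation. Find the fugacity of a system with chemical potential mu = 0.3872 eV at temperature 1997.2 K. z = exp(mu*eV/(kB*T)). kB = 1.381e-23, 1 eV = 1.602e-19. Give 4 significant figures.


Step 1: Convert mu to Joules: 0.3872*1.602e-19 = 6.203e-20 J
Step 2: kB*T = 1.381e-23*1997.2 = 2.758e-20 J
Step 3: mu/(kB*T) = 2.249
Step 4: z = exp(2.249) = 9.478

9.478


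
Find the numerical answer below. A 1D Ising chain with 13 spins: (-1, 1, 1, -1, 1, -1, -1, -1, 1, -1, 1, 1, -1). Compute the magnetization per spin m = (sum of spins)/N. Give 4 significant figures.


Step 1: Count up spins (+1): 6, down spins (-1): 7
Step 2: Total magnetization M = 6 - 7 = -1
Step 3: m = M/N = -1/13 = -0.07692

-0.07692


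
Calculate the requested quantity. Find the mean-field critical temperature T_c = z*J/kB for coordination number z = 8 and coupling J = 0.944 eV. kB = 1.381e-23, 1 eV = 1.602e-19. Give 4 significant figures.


Step 1: z*J = 8*0.944 = 7.552 eV
Step 2: Convert to Joules: 7.552*1.602e-19 = 1.21e-18 J
Step 3: T_c = 1.21e-18 / 1.381e-23 = 8.761e+04 K

8.761e+04


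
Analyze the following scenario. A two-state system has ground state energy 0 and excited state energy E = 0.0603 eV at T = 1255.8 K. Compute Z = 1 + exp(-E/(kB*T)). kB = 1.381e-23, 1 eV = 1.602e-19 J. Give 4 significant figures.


Step 1: Compute beta*E = E*eV/(kB*T) = 0.0603*1.602e-19/(1.381e-23*1255.8) = 0.557
Step 2: exp(-beta*E) = exp(-0.557) = 0.5729
Step 3: Z = 1 + 0.5729 = 1.573

1.573


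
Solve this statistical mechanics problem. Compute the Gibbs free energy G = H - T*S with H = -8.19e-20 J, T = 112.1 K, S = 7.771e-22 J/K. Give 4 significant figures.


Step 1: T*S = 112.1 * 7.771e-22 = 8.711e-20 J
Step 2: G = H - T*S = -8.19e-20 - 8.711e-20
Step 3: G = -1.69e-19 J

-1.69e-19


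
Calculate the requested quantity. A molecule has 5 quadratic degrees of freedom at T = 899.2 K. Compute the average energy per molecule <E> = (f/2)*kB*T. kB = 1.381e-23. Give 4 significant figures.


Step 1: f/2 = 5/2 = 2.5
Step 2: kB*T = 1.381e-23 * 899.2 = 1.242e-20
Step 3: <E> = 2.5 * 1.242e-20 = 3.104e-20 J

3.104e-20


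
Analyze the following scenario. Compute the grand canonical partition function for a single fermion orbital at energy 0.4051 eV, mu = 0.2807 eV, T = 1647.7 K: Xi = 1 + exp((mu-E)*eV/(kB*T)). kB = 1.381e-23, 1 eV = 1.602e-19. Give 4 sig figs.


Step 1: (mu - E) = 0.2807 - 0.4051 = -0.1244 eV
Step 2: x = (mu-E)*eV/(kB*T) = -0.1244*1.602e-19/(1.381e-23*1647.7) = -0.8758
Step 3: exp(x) = 0.4165
Step 4: Xi = 1 + 0.4165 = 1.417

1.417


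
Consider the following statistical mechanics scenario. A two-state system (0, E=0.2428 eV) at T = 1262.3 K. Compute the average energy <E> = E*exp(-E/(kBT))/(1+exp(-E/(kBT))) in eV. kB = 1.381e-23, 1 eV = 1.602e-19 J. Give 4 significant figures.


Step 1: beta*E = 0.2428*1.602e-19/(1.381e-23*1262.3) = 2.231
Step 2: exp(-beta*E) = 0.1074
Step 3: <E> = 0.2428*0.1074/(1+0.1074) = 0.02355 eV

0.02355


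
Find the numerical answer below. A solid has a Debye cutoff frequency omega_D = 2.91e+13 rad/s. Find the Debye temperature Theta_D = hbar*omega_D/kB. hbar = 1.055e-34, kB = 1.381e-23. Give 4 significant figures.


Step 1: hbar*omega_D = 1.055e-34 * 2.91e+13 = 3.07e-21 J
Step 2: Theta_D = 3.07e-21 / 1.381e-23
Step 3: Theta_D = 222.3 K

222.3


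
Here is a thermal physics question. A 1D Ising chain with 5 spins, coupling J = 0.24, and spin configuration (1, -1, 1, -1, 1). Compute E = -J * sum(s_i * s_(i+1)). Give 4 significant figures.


Step 1: Nearest-neighbor products: -1, -1, -1, -1
Step 2: Sum of products = -4
Step 3: E = -0.24 * -4 = 0.96

0.96


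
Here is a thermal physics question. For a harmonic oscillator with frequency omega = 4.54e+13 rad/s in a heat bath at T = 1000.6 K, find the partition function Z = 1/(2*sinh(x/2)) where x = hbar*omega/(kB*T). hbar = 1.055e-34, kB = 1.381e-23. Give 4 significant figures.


Step 1: Compute x = hbar*omega/(kB*T) = 1.055e-34*4.54e+13/(1.381e-23*1000.6) = 0.3466
Step 2: x/2 = 0.1733
Step 3: sinh(x/2) = 0.1742
Step 4: Z = 1/(2*0.1742) = 2.871

2.871


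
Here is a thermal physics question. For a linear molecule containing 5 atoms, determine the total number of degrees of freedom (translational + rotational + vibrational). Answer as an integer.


Step 1: Translational DOF = 3
Step 2: Rotational DOF (linear) = 2
Step 3: Vibrational DOF = 3*5 - 5 = 10
Step 4: Total = 3 + 2 + 10 = 15

15


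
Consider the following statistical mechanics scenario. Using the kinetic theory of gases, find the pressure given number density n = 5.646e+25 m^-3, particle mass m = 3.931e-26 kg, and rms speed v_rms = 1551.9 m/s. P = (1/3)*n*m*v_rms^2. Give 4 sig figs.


Step 1: v_rms^2 = 1551.9^2 = 2.408e+06
Step 2: n*m = 5.646e+25*3.931e-26 = 2.219
Step 3: P = (1/3)*2.219*2.408e+06 = 1.782e+06 Pa

1.782e+06


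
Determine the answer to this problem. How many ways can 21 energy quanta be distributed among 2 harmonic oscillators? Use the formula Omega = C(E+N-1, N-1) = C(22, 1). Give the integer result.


Step 1: Use binomial coefficient C(22, 1)
Step 2: Numerator = 22! / 21!
Step 3: Denominator = 1!
Step 4: Omega = 22

22


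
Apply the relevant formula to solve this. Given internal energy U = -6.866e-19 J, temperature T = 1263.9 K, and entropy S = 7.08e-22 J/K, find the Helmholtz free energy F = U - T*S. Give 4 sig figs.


Step 1: T*S = 1263.9 * 7.08e-22 = 8.948e-19 J
Step 2: F = U - T*S = -6.866e-19 - 8.948e-19
Step 3: F = -1.581e-18 J

-1.581e-18


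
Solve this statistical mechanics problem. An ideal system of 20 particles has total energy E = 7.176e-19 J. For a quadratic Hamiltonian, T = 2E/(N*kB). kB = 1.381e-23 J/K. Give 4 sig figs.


Step 1: Numerator = 2*E = 2*7.176e-19 = 1.435e-18 J
Step 2: Denominator = N*kB = 20*1.381e-23 = 2.762e-22
Step 3: T = 1.435e-18 / 2.762e-22 = 5196 K

5196


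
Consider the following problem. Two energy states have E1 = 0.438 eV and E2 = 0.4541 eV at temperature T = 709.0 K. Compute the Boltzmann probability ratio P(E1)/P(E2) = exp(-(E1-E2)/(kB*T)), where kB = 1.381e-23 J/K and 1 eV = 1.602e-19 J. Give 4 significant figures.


Step 1: Compute energy difference dE = E1 - E2 = 0.438 - 0.4541 = -0.0161 eV
Step 2: Convert to Joules: dE_J = -0.0161 * 1.602e-19 = -2.579e-21 J
Step 3: Compute exponent = -dE_J / (kB * T) = -(-2.579e-21) / (1.381e-23 * 709.0) = 0.2634
Step 4: P(E1)/P(E2) = exp(0.2634) = 1.301

1.301


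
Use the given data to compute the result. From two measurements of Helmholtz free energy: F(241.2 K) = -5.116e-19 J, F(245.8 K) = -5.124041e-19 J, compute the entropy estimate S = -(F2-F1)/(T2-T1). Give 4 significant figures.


Step 1: dF = F2 - F1 = -5.124041e-19 - (-5.116e-19) = -8.041e-22 J
Step 2: dT = T2 - T1 = 245.8 - 241.2 = 4.6 K
Step 3: S = -dF/dT = -(-8.041e-22)/4.6 = 1.748e-22 J/K

1.748e-22


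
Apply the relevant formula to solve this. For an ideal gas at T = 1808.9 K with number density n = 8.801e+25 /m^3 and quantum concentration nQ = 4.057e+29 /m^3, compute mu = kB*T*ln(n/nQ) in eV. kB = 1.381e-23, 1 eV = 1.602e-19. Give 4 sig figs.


Step 1: n/nQ = 8.801e+25/4.057e+29 = 0.0002169
Step 2: ln(n/nQ) = -8.436
Step 3: mu = kB*T*ln(n/nQ) = 2.498e-20*-8.436 = -2.107e-19 J
Step 4: Convert to eV: -2.107e-19/1.602e-19 = -1.315 eV

-1.315


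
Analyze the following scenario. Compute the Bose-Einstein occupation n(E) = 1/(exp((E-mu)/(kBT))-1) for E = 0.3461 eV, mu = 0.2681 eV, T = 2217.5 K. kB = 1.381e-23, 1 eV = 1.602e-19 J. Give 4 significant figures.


Step 1: (E - mu) = 0.078 eV
Step 2: x = (E-mu)*eV/(kB*T) = 0.078*1.602e-19/(1.381e-23*2217.5) = 0.408
Step 3: exp(x) = 1.504
Step 4: n = 1/(exp(x)-1) = 1.985

1.985


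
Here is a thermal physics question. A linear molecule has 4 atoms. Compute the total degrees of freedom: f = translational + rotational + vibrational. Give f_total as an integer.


Step 1: Translational DOF = 3
Step 2: Rotational DOF (linear) = 2
Step 3: Vibrational DOF = 3*4 - 5 = 7
Step 4: Total = 3 + 2 + 7 = 12

12


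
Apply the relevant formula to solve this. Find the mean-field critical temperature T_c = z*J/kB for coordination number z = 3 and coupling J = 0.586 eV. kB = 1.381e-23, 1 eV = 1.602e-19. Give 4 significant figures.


Step 1: z*J = 3*0.586 = 1.758 eV
Step 2: Convert to Joules: 1.758*1.602e-19 = 2.816e-19 J
Step 3: T_c = 2.816e-19 / 1.381e-23 = 2.039e+04 K

2.039e+04


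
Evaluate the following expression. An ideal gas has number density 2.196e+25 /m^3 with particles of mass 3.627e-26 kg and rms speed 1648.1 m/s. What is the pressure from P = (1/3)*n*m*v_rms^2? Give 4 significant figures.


Step 1: v_rms^2 = 1648.1^2 = 2.716e+06
Step 2: n*m = 2.196e+25*3.627e-26 = 0.7965
Step 3: P = (1/3)*0.7965*2.716e+06 = 7.212e+05 Pa

7.212e+05


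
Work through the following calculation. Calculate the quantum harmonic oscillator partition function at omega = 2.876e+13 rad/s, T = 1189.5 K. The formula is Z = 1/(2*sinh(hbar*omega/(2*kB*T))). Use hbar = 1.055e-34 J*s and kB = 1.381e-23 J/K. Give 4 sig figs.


Step 1: Compute x = hbar*omega/(kB*T) = 1.055e-34*2.876e+13/(1.381e-23*1189.5) = 0.1847
Step 2: x/2 = 0.09235
Step 3: sinh(x/2) = 0.09248
Step 4: Z = 1/(2*0.09248) = 5.406

5.406


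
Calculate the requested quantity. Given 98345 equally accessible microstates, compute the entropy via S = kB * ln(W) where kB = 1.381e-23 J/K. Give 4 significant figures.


Step 1: ln(W) = ln(98345) = 11.5
Step 2: S = kB * ln(W) = 1.381e-23 * 11.5
Step 3: S = 1.588e-22 J/K

1.588e-22


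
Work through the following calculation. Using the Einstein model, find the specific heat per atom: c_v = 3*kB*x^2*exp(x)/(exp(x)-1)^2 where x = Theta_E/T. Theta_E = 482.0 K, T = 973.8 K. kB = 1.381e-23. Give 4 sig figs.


Step 1: x = Theta_E/T = 482.0/973.8 = 0.495
Step 2: x^2 = 0.245
Step 3: exp(x) = 1.64
Step 4: c_v = 3*1.381e-23*0.245*1.64/(1.64-1)^2 = 4.059e-23

4.059e-23


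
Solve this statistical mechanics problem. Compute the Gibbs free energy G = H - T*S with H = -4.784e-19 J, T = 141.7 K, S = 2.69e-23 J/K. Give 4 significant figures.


Step 1: T*S = 141.7 * 2.69e-23 = 3.812e-21 J
Step 2: G = H - T*S = -4.784e-19 - 3.812e-21
Step 3: G = -4.822e-19 J

-4.822e-19


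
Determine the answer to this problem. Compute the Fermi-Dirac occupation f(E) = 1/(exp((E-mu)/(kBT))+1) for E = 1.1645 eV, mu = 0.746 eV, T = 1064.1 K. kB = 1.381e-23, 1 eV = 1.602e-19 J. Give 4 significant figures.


Step 1: (E - mu) = 1.1645 - 0.746 = 0.4185 eV
Step 2: Convert: (E-mu)*eV = 6.704e-20 J
Step 3: x = (E-mu)*eV/(kB*T) = 4.562
Step 4: f = 1/(exp(4.562)+1) = 0.01033

0.01033


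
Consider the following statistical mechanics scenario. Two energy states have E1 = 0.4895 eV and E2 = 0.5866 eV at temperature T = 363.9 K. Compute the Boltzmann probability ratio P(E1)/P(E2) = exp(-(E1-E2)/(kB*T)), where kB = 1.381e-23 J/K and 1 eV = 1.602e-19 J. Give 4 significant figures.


Step 1: Compute energy difference dE = E1 - E2 = 0.4895 - 0.5866 = -0.0971 eV
Step 2: Convert to Joules: dE_J = -0.0971 * 1.602e-19 = -1.556e-20 J
Step 3: Compute exponent = -dE_J / (kB * T) = -(-1.556e-20) / (1.381e-23 * 363.9) = 3.095
Step 4: P(E1)/P(E2) = exp(3.095) = 22.09

22.09


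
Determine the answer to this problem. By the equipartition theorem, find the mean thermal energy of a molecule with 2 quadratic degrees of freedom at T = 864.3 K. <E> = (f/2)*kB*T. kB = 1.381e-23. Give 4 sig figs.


Step 1: f/2 = 2/2 = 1
Step 2: kB*T = 1.381e-23 * 864.3 = 1.194e-20
Step 3: <E> = 1 * 1.194e-20 = 1.194e-20 J

1.194e-20


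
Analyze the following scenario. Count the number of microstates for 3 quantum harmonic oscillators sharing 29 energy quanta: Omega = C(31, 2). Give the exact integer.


Step 1: Use binomial coefficient C(31, 2)
Step 2: Numerator = 31! / 29!
Step 3: Denominator = 2!
Step 4: Omega = 465

465
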